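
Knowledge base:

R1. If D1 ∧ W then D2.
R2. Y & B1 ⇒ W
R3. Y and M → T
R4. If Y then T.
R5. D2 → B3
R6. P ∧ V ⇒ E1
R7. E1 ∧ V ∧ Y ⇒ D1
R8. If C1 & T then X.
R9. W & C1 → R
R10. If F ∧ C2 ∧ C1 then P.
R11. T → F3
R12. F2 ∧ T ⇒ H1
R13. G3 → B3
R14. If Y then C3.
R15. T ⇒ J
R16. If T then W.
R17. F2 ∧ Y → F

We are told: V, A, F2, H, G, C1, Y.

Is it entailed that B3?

No

Forward chaining from the given facts derives: T, X, F3, H1, C3, J, W, F, R.
Rules concluding B3: R5 needs D2; R13 needs G3 — none of these are established.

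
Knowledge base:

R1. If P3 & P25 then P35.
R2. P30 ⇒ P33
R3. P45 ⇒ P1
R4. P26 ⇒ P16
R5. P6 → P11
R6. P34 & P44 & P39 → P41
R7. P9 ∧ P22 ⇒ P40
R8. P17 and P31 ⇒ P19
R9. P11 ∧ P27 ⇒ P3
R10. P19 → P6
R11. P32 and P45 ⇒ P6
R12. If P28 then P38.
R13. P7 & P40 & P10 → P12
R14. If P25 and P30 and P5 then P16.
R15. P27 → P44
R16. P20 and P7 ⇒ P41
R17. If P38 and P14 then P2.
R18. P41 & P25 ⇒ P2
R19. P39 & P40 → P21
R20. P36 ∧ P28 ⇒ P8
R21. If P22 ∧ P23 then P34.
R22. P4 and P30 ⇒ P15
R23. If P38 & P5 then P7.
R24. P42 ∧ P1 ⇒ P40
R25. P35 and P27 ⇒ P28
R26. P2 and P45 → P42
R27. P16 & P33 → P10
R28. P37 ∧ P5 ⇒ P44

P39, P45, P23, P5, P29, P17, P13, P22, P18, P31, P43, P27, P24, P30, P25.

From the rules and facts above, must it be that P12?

Yes

P33  (by R2: P30)
P1  (by R3: P45)
P19  (by R8: P17, P31)
P6  (by R10: P19)
P16  (by R14: P25, P30, P5)
P44  (by R15: P27)
P34  (by R21: P22, P23)
P10  (by R27: P16, P33)
P11  (by R5: P6)
P41  (by R6: P34, P44, P39)
P3  (by R9: P11, P27)
P2  (by R18: P41, P25)
P42  (by R26: P2, P45)
P35  (by R1: P3, P25)
P40  (by R24: P42, P1)
P28  (by R25: P35, P27)
P38  (by R12: P28)
P7  (by R23: P38, P5)
P12  (by R13: P7, P40, P10)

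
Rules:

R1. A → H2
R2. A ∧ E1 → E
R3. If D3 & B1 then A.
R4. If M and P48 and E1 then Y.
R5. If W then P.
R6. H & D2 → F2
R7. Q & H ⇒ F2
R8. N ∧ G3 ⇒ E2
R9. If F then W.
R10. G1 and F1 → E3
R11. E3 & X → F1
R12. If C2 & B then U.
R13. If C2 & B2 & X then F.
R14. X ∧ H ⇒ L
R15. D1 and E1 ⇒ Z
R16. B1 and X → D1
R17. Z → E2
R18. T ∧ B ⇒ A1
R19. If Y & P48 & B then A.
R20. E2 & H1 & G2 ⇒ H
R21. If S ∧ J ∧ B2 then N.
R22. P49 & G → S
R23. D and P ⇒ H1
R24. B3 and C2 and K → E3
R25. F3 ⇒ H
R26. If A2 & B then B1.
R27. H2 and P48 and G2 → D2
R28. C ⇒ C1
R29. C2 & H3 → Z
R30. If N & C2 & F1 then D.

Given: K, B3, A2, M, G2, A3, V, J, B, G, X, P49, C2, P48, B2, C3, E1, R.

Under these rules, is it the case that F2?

Yes

Y  (by R4: M, P48, E1)
F  (by R13: C2, B2, X)
A  (by R19: Y, P48, B)
S  (by R22: P49, G)
E3  (by R24: B3, C2, K)
B1  (by R26: A2, B)
H2  (by R1: A)
W  (by R9: F)
F1  (by R11: E3, X)
D1  (by R16: B1, X)
N  (by R21: S, J, B2)
D2  (by R27: H2, P48, G2)
D  (by R30: N, C2, F1)
P  (by R5: W)
Z  (by R15: D1, E1)
E2  (by R17: Z)
H1  (by R23: D, P)
H  (by R20: E2, H1, G2)
F2  (by R6: H, D2)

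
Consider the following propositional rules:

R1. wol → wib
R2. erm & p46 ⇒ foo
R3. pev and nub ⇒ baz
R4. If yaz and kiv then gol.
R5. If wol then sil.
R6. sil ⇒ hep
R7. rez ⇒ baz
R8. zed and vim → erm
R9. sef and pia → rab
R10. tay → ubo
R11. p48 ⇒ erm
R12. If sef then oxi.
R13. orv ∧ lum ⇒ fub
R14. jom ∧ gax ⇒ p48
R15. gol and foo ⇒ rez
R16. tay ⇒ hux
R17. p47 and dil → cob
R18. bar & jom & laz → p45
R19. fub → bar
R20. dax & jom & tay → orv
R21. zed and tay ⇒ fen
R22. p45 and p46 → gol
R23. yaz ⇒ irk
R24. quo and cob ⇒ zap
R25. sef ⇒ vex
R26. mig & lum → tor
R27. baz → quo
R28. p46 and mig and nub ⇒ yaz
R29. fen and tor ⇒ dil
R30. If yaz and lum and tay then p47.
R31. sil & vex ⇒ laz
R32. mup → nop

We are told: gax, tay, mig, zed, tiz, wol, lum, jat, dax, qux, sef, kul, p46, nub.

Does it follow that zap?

No

Forward chaining from the given facts derives: wib, sil, hep, ubo, oxi, hux, fen, vex, tor, yaz, dil, p47, laz, cob, irk.
The only rule concluding zap is R24, which needs quo; that is never established.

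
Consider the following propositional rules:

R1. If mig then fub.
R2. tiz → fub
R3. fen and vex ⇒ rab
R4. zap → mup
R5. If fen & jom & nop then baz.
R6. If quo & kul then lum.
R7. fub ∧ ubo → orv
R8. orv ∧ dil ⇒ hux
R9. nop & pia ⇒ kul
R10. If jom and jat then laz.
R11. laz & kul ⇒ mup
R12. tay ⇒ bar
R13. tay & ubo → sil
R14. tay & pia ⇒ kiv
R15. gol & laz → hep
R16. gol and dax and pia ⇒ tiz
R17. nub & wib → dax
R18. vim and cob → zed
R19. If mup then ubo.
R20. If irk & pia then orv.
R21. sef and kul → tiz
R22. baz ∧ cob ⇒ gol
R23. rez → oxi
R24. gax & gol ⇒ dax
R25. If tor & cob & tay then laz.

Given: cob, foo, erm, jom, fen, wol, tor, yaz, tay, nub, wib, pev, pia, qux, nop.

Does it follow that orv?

Yes

baz  (by R5: fen, jom, nop)
kul  (by R9: nop, pia)
dax  (by R17: nub, wib)
gol  (by R22: baz, cob)
laz  (by R25: tor, cob, tay)
mup  (by R11: laz, kul)
tiz  (by R16: gol, dax, pia)
ubo  (by R19: mup)
fub  (by R2: tiz)
orv  (by R7: fub, ubo)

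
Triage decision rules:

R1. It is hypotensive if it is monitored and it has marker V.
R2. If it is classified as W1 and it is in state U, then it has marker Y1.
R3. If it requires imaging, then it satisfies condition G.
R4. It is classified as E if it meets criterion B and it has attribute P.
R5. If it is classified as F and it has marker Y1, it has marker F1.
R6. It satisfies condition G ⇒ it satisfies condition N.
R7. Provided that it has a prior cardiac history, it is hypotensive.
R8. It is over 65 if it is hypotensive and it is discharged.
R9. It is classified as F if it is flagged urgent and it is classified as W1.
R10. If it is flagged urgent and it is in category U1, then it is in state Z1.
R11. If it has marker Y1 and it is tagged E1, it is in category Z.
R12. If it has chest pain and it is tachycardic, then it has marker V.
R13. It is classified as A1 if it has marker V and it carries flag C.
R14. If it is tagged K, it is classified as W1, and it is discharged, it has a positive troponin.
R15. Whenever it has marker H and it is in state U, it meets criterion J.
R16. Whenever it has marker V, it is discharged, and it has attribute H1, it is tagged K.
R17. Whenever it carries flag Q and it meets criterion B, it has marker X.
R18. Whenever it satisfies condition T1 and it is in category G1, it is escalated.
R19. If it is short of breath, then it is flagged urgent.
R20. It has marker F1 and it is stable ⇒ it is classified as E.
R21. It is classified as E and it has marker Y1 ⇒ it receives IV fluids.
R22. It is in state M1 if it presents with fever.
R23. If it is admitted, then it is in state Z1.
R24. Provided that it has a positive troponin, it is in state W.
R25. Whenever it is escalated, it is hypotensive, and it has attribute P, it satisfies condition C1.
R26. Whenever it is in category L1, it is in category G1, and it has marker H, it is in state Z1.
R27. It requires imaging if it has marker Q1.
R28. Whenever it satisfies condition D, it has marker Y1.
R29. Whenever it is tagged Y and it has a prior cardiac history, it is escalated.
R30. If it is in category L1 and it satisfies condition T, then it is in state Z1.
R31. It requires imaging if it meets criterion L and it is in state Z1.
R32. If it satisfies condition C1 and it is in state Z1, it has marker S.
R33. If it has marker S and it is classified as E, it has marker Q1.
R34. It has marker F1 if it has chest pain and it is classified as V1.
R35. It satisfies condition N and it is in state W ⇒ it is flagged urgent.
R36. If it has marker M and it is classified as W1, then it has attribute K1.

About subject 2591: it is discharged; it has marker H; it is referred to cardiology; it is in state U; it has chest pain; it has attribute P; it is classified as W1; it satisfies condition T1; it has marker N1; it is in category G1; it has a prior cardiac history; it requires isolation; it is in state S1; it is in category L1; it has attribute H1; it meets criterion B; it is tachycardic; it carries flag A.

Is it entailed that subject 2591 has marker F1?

By R2 (it is classified as W1, it is in state U): it has marker Y1.
By R4 (it meets criterion B, it has attribute P): it is classified as E.
By R7 (it has a prior cardiac history): it is hypotensive.
By R12 (it has chest pain, it is tachycardic): it has marker V.
By R16 (it has marker V, it is discharged, it has attribute H1): it is tagged K.
By R18 (it satisfies condition T1, it is in category G1): it is escalated.
By R25 (it is escalated, it is hypotensive, it has attribute P): it satisfies condition C1.
By R26 (it is in category L1, it is in category G1, it has marker H): it is in state Z1.
By R32 (it satisfies condition C1, it is in state Z1): it has marker S.
By R33 (it has marker S, it is classified as E): it has marker Q1.
By R14 (it is tagged K, it is classified as W1, it is discharged): it has a positive troponin.
By R24 (it has a positive troponin): it is in state W.
By R27 (it has marker Q1): it requires imaging.
By R3 (it requires imaging): it satisfies condition G.
By R6 (it satisfies condition G): it satisfies condition N.
By R35 (it satisfies condition N, it is in state W): it is flagged urgent.
By R9 (it is flagged urgent, it is classified as W1): it is classified as F.
By R5 (it is classified as F, it has marker Y1): it has marker F1.

Yes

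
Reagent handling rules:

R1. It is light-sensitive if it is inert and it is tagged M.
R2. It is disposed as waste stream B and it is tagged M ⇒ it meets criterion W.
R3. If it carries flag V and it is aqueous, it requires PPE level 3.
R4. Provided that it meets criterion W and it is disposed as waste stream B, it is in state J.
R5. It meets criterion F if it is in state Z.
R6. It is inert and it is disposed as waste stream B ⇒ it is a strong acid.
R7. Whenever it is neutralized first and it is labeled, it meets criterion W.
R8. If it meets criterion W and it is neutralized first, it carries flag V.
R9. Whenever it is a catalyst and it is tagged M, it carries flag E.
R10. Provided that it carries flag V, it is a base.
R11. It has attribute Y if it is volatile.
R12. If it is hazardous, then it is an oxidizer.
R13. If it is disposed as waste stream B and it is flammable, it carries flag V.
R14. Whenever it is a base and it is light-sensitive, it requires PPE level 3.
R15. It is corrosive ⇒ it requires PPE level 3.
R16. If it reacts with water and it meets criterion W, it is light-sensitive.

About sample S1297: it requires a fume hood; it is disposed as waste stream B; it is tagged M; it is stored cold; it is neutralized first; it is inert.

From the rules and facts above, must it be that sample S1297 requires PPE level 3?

Yes

By R1 (it is inert, it is tagged M): it is light-sensitive.
By R2 (it is disposed as waste stream B, it is tagged M): it meets criterion W.
By R8 (it meets criterion W, it is neutralized first): it carries flag V.
By R10 (it carries flag V): it is a base.
By R14 (it is a base, it is light-sensitive): it requires PPE level 3.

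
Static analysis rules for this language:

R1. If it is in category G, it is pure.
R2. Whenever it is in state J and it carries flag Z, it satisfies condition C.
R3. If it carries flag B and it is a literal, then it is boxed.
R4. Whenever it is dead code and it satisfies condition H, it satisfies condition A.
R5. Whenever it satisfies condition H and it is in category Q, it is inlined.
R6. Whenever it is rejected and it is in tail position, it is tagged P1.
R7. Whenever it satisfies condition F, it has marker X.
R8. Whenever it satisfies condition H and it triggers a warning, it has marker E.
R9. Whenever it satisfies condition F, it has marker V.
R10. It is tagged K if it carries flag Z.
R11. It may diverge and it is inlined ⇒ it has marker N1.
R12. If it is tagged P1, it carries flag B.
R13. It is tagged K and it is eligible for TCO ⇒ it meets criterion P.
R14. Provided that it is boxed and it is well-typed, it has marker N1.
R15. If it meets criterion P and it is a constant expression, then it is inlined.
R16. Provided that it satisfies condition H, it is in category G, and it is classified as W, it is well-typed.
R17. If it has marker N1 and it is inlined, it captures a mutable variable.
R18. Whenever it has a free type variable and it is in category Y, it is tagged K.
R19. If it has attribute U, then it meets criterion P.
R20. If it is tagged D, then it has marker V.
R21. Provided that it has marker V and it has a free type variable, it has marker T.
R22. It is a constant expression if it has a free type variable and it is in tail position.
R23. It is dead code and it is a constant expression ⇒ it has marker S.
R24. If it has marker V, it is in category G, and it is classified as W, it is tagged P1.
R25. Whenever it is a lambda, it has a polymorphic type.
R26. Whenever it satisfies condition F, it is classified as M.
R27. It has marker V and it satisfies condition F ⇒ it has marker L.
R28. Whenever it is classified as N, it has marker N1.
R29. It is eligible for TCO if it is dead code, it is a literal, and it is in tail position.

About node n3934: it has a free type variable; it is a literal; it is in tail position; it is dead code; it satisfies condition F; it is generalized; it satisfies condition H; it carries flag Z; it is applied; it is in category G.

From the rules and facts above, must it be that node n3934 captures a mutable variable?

Forward chaining from the given facts derives: is pure, satisfies condition A, has marker X, has marker V, is tagged K, has marker T, is a constant expression, has marker S, is classified as M, has marker L, is eligible for TCO, meets criterion P, is inlined.
The only rule concluding "it captures a mutable variable" is R17, which needs "it has marker N1"; that is never established.

No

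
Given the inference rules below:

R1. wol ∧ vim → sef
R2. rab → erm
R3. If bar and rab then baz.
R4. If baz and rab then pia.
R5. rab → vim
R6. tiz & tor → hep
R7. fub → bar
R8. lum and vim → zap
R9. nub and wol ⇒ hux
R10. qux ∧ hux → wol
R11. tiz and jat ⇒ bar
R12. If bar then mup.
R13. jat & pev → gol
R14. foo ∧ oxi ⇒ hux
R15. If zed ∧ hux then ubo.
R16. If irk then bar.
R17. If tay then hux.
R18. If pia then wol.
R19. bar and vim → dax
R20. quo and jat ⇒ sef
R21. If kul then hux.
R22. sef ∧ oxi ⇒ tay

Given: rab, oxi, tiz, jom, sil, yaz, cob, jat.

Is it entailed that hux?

Yes

vim  (by R5: rab)
bar  (by R11: tiz, jat)
baz  (by R3: bar, rab)
pia  (by R4: baz, rab)
wol  (by R18: pia)
sef  (by R1: wol, vim)
tay  (by R22: sef, oxi)
hux  (by R17: tay)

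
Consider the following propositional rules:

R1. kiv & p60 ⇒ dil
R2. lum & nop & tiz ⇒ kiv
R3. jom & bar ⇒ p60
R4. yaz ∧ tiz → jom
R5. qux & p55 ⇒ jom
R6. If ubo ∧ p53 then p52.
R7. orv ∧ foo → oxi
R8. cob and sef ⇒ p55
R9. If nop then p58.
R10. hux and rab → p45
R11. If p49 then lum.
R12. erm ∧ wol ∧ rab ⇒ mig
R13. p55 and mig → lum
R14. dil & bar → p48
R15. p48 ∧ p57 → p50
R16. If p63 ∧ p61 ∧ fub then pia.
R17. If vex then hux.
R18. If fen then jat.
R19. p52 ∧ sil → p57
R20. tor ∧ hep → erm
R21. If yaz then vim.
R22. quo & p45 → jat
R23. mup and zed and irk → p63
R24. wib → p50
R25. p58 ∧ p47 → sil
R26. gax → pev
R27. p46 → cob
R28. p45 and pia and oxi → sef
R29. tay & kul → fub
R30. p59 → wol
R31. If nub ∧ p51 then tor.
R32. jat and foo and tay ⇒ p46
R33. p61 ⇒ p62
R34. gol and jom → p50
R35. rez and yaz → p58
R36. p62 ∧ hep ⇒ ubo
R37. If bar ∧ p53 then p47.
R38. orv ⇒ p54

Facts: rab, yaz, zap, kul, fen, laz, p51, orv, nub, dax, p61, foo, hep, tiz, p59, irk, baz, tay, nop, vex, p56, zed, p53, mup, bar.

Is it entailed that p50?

Yes

jom  (by R4: yaz, tiz)
oxi  (by R7: orv, foo)
p58  (by R9: nop)
hux  (by R17: vex)
jat  (by R18: fen)
p63  (by R23: mup, zed, irk)
fub  (by R29: tay, kul)
wol  (by R30: p59)
tor  (by R31: nub, p51)
p46  (by R32: jat, foo, tay)
p62  (by R33: p61)
ubo  (by R36: p62, hep)
p47  (by R37: bar, p53)
p60  (by R3: jom, bar)
p52  (by R6: ubo, p53)
p45  (by R10: hux, rab)
pia  (by R16: p63, p61, fub)
erm  (by R20: tor, hep)
sil  (by R25: p58, p47)
cob  (by R27: p46)
sef  (by R28: p45, pia, oxi)
p55  (by R8: cob, sef)
mig  (by R12: erm, wol, rab)
lum  (by R13: p55, mig)
p57  (by R19: p52, sil)
kiv  (by R2: lum, nop, tiz)
dil  (by R1: kiv, p60)
p48  (by R14: dil, bar)
p50  (by R15: p48, p57)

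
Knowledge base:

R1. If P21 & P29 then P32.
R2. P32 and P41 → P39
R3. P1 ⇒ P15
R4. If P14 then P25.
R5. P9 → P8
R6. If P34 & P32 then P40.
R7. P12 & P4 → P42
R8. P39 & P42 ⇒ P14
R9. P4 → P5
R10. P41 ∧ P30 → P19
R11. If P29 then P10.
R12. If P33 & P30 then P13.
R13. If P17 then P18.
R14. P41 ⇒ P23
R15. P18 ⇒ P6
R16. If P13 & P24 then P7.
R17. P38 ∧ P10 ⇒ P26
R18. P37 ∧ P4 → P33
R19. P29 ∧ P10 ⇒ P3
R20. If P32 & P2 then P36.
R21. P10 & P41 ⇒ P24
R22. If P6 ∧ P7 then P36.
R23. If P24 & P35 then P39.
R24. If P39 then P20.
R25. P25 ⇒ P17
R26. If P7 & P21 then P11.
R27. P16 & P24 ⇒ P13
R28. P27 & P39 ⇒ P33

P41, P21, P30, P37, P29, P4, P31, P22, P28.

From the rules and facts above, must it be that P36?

Forward chaining from the given facts derives: P32, P39, P5, P19, P10, P23, P33, P3, P24, P20, P13, P7, P11.
Rules concluding P36: R20 needs P2; R22 needs P6 — none of these are established.

No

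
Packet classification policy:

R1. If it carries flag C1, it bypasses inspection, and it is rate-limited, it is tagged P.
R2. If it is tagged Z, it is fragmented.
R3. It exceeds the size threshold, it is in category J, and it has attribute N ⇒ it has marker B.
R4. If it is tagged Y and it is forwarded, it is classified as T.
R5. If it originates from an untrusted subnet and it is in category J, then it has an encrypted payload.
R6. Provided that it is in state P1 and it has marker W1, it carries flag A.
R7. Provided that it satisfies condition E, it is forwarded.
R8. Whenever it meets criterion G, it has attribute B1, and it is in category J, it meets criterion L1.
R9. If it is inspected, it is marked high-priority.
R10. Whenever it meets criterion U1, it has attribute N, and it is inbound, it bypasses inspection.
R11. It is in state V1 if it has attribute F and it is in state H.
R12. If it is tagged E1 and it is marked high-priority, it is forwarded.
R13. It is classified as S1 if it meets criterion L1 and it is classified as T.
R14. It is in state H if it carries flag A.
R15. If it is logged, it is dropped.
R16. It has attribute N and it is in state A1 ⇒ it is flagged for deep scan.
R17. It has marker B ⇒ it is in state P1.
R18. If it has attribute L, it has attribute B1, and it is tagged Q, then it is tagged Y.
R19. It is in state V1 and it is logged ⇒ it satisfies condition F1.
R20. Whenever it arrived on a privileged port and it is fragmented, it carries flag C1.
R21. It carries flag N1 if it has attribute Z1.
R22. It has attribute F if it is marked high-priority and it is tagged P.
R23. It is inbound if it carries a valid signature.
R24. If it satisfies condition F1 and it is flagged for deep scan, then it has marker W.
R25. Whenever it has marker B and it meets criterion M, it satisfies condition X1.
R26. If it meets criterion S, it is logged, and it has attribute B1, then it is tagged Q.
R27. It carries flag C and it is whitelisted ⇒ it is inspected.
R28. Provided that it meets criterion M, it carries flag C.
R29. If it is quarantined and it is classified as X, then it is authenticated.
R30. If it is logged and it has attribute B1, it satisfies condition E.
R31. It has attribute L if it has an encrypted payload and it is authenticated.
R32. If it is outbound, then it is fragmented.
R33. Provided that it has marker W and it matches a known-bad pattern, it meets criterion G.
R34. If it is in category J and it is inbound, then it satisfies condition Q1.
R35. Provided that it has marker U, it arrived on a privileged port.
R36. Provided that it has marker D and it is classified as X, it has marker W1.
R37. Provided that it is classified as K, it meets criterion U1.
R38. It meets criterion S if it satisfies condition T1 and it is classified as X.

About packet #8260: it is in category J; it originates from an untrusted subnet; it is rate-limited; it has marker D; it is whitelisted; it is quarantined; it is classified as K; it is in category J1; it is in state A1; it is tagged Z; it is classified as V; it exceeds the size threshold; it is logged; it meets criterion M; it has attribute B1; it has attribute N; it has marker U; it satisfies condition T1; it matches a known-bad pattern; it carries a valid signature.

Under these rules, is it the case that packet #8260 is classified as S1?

Forward chaining from the given facts derives: is fragmented, has marker B, has an encrypted payload, is dropped, is flagged for deep scan, is in state P1, is inbound, satisfies condition X1, carries flag C, satisfies condition E, satisfies condition Q1, arrived on a privileged port, meets criterion U1, is forwarded, bypasses inspection, carries flag C1, is inspected, is tagged P, is marked high-priority, has attribute F.
The only rule concluding "it is classified as S1" is R13, which needs "it meets criterion L1"; that is never established.

No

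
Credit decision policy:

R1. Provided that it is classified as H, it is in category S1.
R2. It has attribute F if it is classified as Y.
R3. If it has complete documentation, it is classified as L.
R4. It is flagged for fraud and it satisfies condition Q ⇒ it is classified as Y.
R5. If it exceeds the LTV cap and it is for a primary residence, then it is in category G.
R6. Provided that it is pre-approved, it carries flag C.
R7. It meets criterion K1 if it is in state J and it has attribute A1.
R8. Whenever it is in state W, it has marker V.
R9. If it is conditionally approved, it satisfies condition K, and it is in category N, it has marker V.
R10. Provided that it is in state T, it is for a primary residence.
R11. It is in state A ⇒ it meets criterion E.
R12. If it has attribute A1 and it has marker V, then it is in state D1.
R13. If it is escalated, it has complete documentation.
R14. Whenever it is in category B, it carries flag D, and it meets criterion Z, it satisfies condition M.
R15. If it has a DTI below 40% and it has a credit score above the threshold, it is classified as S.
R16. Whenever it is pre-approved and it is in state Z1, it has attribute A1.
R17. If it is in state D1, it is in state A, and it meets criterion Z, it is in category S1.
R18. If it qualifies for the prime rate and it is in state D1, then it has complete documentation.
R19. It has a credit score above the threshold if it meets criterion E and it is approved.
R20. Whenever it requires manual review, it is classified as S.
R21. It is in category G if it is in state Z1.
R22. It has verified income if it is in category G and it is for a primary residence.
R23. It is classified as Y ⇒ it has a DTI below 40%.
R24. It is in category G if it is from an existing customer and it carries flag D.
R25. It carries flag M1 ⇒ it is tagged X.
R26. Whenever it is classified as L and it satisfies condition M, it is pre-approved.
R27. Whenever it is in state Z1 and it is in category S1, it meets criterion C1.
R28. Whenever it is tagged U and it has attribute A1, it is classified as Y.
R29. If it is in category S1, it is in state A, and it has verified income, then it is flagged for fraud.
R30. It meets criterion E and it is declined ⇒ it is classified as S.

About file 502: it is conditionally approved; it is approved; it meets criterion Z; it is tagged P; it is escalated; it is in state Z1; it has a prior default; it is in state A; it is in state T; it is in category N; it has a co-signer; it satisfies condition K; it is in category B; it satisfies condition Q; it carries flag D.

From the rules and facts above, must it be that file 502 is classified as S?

Yes

By R9 (it is conditionally approved, it satisfies condition K, it is in category N): it has marker V.
By R10 (it is in state T): it is for a primary residence.
By R11 (it is in state A): it meets criterion E.
By R13 (it is escalated): it has complete documentation.
By R14 (it is in category B, it carries flag D, it meets criterion Z): it satisfies condition M.
By R19 (it meets criterion E, it is approved): it has a credit score above the threshold.
By R21 (it is in state Z1): it is in category G.
By R22 (it is in category G, it is for a primary residence): it has verified income.
By R3 (it has complete documentation): it is classified as L.
By R26 (it is classified as L, it satisfies condition M): it is pre-approved.
By R16 (it is pre-approved, it is in state Z1): it has attribute A1.
By R12 (it has attribute A1, it has marker V): it is in state D1.
By R17 (it is in state D1, it is in state A, it meets criterion Z): it is in category S1.
By R29 (it is in category S1, it is in state A, it has verified income): it is flagged for fraud.
By R4 (it is flagged for fraud, it satisfies condition Q): it is classified as Y.
By R23 (it is classified as Y): it has a DTI below 40%.
By R15 (it has a DTI below 40%, it has a credit score above the threshold): it is classified as S.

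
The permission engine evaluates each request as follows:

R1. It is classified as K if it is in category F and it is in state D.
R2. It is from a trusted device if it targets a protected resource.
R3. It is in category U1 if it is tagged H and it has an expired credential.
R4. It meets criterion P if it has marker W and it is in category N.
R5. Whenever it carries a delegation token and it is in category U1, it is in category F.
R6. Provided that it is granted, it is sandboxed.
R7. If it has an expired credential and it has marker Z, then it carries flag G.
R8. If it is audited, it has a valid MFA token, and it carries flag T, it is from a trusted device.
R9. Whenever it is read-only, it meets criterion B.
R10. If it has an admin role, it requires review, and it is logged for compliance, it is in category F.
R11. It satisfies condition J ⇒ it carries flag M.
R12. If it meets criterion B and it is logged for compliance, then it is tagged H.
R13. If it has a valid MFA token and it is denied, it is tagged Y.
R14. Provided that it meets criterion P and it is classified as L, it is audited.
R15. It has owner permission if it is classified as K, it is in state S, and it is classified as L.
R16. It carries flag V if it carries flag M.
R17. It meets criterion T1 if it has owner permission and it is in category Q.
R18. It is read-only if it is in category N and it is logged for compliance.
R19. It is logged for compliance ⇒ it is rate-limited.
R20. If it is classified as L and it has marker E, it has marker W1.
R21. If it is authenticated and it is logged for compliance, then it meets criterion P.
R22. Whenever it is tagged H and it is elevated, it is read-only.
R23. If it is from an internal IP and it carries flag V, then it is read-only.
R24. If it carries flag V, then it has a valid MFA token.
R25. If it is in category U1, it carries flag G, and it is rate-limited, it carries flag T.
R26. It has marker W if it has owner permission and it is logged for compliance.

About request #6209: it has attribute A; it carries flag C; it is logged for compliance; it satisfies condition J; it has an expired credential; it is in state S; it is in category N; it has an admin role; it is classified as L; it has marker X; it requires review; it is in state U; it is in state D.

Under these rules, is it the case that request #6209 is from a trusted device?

Forward chaining from the given facts derives: is in category F, carries flag M, carries flag V, is read-only, is rate-limited, has a valid MFA token, is classified as K, meets criterion B, is tagged H, has owner permission, has marker W, is in category U1, meets criterion P, is audited.
Rules concluding "it is from a trusted device": R2 needs "it targets a protected resource"; R8 needs "it carries flag T" — none of these are established.

No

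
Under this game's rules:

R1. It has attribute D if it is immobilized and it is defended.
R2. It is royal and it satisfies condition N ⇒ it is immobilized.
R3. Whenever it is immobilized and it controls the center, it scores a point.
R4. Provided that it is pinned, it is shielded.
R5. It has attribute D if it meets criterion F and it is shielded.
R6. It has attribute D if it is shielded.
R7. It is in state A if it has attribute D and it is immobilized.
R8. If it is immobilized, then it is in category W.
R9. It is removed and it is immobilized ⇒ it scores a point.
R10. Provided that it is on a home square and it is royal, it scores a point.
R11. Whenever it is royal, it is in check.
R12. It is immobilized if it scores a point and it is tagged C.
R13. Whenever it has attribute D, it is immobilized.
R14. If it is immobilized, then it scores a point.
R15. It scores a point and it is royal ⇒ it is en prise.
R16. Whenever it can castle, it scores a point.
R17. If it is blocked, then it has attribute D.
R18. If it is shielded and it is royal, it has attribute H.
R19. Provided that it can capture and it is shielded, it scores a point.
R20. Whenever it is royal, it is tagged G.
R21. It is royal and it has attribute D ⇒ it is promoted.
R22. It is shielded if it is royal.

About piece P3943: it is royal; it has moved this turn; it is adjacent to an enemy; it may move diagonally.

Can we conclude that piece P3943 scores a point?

By R22 (it is royal): it is shielded.
By R6 (it is shielded): it has attribute D.
By R13 (it has attribute D): it is immobilized.
By R14 (it is immobilized): it scores a point.

Yes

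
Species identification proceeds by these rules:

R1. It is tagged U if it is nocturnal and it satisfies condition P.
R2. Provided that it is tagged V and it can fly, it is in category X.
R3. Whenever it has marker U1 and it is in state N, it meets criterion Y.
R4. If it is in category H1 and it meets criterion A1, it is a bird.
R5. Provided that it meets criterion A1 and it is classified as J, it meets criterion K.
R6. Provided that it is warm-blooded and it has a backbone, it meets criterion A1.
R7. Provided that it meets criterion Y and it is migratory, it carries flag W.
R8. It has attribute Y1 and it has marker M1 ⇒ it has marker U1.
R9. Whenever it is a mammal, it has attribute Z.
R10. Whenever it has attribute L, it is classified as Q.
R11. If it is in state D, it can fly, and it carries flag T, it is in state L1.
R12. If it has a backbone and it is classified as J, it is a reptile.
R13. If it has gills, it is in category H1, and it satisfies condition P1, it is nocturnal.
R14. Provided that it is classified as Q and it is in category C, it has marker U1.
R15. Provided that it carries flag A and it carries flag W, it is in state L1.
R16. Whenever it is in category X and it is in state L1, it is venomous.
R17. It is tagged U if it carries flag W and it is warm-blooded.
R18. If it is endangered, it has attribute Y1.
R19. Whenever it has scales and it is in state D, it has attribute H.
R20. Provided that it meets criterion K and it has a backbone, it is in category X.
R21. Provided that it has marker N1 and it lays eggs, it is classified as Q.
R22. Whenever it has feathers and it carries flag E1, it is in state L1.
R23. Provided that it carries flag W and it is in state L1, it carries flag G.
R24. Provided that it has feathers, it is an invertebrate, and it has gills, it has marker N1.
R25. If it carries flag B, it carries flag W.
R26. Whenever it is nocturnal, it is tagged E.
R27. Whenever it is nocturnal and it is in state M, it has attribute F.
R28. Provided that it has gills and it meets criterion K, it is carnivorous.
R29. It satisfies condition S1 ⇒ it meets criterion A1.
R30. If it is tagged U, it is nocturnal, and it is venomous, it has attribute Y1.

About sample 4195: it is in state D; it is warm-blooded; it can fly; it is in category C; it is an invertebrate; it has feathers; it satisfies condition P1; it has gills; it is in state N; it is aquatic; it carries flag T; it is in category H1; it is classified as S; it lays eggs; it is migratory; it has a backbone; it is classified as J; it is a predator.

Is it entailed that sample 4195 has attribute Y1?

Yes

By R6 (it is warm-blooded, it has a backbone): it meets criterion A1.
By R11 (it is in state D, it can fly, it carries flag T): it is in state L1.
By R13 (it has gills, it is in category H1, it satisfies condition P1): it is nocturnal.
By R24 (it has feathers, it is an invertebrate, it has gills): it has marker N1.
By R5 (it meets criterion A1, it is classified as J): it meets criterion K.
By R20 (it meets criterion K, it has a backbone): it is in category X.
By R21 (it has marker N1, it lays eggs): it is classified as Q.
By R14 (it is classified as Q, it is in category C): it has marker U1.
By R16 (it is in category X, it is in state L1): it is venomous.
By R3 (it has marker U1, it is in state N): it meets criterion Y.
By R7 (it meets criterion Y, it is migratory): it carries flag W.
By R17 (it carries flag W, it is warm-blooded): it is tagged U.
By R30 (it is tagged U, it is nocturnal, it is venomous): it has attribute Y1.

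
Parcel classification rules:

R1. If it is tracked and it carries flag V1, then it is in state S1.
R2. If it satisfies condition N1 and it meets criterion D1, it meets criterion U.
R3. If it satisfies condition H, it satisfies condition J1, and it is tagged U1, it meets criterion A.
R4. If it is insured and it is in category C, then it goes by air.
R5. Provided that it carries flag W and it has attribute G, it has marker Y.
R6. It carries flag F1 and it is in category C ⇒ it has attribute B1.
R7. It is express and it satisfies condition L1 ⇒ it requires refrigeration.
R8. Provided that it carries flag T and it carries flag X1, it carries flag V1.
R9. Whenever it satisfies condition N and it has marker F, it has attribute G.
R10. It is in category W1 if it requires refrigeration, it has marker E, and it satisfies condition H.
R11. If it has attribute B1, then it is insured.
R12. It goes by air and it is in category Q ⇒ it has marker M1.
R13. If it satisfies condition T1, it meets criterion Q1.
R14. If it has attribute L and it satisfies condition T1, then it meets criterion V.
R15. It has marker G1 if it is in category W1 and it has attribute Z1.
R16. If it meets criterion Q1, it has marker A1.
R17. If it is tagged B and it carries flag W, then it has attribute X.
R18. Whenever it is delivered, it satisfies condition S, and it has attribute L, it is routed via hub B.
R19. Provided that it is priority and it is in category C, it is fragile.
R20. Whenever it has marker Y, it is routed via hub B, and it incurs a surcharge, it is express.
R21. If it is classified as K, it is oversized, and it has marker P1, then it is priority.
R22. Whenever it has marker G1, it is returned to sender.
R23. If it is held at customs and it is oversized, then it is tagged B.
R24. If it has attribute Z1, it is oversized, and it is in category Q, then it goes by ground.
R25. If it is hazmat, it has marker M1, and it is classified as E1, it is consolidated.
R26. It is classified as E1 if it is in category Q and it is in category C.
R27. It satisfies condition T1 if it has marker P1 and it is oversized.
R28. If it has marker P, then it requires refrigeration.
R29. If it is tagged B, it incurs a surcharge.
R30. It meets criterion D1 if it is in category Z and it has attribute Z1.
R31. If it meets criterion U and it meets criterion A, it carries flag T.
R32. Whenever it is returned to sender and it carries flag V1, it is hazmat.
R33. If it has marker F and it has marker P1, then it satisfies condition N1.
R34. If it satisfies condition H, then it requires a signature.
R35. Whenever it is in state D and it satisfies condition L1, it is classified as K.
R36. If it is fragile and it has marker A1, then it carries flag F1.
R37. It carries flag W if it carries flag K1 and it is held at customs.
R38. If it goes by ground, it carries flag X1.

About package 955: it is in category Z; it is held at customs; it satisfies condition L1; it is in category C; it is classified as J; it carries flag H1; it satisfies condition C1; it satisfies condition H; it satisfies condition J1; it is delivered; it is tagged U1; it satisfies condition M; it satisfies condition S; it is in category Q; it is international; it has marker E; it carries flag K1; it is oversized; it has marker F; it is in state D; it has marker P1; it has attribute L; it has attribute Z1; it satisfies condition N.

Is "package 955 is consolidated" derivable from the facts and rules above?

Yes

By R3 (it satisfies condition H, it satisfies condition J1, it is tagged U1): it meets criterion A.
By R9 (it satisfies condition N, it has marker F): it has attribute G.
By R18 (it is delivered, it satisfies condition S, it has attribute L): it is routed via hub B.
By R23 (it is held at customs, it is oversized): it is tagged B.
By R24 (it has attribute Z1, it is oversized, it is in category Q): it goes by ground.
By R26 (it is in category Q, it is in category C): it is classified as E1.
By R27 (it has marker P1, it is oversized): it satisfies condition T1.
By R29 (it is tagged B): it incurs a surcharge.
By R30 (it is in category Z, it has attribute Z1): it meets criterion D1.
By R33 (it has marker F, it has marker P1): it satisfies condition N1.
By R35 (it is in state D, it satisfies condition L1): it is classified as K.
By R37 (it carries flag K1, it is held at customs): it carries flag W.
By R38 (it goes by ground): it carries flag X1.
By R2 (it satisfies condition N1, it meets criterion D1): it meets criterion U.
By R5 (it carries flag W, it has attribute G): it has marker Y.
By R13 (it satisfies condition T1): it meets criterion Q1.
By R16 (it meets criterion Q1): it has marker A1.
By R20 (it has marker Y, it is routed via hub B, it incurs a surcharge): it is express.
By R21 (it is classified as K, it is oversized, it has marker P1): it is priority.
By R31 (it meets criterion U, it meets criterion A): it carries flag T.
By R7 (it is express, it satisfies condition L1): it requires refrigeration.
By R8 (it carries flag T, it carries flag X1): it carries flag V1.
By R10 (it requires refrigeration, it has marker E, it satisfies condition H): it is in category W1.
By R15 (it is in category W1, it has attribute Z1): it has marker G1.
By R19 (it is priority, it is in category C): it is fragile.
By R22 (it has marker G1): it is returned to sender.
By R32 (it is returned to sender, it carries flag V1): it is hazmat.
By R36 (it is fragile, it has marker A1): it carries flag F1.
By R6 (it carries flag F1, it is in category C): it has attribute B1.
By R11 (it has attribute B1): it is insured.
By R4 (it is insured, it is in category C): it goes by air.
By R12 (it goes by air, it is in category Q): it has marker M1.
By R25 (it is hazmat, it has marker M1, it is classified as E1): it is consolidated.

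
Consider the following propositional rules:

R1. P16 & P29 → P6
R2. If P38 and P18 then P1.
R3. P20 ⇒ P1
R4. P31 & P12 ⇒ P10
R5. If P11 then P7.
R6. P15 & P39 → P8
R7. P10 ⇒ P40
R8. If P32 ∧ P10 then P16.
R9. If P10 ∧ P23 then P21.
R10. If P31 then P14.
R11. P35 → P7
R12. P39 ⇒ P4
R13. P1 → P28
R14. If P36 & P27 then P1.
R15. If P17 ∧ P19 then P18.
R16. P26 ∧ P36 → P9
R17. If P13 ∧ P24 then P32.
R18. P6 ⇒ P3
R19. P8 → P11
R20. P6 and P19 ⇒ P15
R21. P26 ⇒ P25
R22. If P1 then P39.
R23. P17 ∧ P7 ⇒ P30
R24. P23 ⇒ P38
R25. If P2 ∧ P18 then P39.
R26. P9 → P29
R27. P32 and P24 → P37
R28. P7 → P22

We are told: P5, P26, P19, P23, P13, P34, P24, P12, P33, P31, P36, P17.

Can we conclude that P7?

P10  (by R4: P31, P12)
P18  (by R15: P17, P19)
P9  (by R16: P26, P36)
P32  (by R17: P13, P24)
P38  (by R24: P23)
P29  (by R26: P9)
P1  (by R2: P38, P18)
P16  (by R8: P32, P10)
P39  (by R22: P1)
P6  (by R1: P16, P29)
P15  (by R20: P6, P19)
P8  (by R6: P15, P39)
P11  (by R19: P8)
P7  (by R5: P11)

Yes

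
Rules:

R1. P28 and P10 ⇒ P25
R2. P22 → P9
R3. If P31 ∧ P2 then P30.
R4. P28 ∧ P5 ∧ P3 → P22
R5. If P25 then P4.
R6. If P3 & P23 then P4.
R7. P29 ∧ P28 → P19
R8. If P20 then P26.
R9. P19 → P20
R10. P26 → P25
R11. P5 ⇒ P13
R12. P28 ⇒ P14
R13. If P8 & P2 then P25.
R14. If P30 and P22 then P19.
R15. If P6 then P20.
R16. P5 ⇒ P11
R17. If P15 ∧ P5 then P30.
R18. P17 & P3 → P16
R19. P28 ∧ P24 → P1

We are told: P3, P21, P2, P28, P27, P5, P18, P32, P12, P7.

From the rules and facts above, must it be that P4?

No

Forward chaining from the given facts derives: P22, P13, P14, P11, P9.
Rules concluding P4: R5 needs P25; R6 needs P23 — none of these are established.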